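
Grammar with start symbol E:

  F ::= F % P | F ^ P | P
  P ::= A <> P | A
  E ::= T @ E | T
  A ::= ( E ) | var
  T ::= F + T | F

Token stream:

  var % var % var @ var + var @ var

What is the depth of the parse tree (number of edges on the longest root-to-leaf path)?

7

[E [T [F [F [F [P [A var]]] % [P [A var]]] % [P [A var]]]] @ [E [T [F [P [A var]]] + [T [F [P [A var]]]]] @ [E [T [F [P [A var]]]]]]]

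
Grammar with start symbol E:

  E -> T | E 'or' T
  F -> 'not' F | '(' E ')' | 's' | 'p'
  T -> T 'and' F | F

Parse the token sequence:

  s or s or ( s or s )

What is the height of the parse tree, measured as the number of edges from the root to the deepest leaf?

7

[E [E [E [T [F s]]] or [T [F s]]] or [T [F ( [E [E [T [F s]]] or [T [F s]]] )]]]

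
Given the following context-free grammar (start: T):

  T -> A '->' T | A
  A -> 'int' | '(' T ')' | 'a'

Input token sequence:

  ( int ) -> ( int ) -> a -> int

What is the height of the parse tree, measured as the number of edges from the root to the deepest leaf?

5

[T [A ( [T [A int]] )] -> [T [A ( [T [A int]] )] -> [T [A a] -> [T [A int]]]]]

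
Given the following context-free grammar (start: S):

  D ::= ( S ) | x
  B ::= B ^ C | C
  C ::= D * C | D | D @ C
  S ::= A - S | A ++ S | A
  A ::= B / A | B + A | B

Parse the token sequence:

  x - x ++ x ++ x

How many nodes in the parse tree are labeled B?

[S [A [B [C [D x]]]] - [S [A [B [C [D x]]]] ++ [S [A [B [C [D x]]]] ++ [S [A [B [C [D x]]]]]]]]

4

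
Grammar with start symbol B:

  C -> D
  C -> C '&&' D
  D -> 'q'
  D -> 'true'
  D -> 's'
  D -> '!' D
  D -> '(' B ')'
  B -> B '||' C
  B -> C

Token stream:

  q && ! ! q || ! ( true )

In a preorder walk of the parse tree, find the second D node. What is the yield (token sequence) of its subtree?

[B [B [C [C [D q]] && [D ! [D ! [D q]]]]] || [C [D ! [D ( [B [C [D true]]] )]]]]

! ! q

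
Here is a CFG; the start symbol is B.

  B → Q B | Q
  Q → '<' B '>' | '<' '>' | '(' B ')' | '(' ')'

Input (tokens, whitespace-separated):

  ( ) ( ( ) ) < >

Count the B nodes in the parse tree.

[B [Q ( )] [B [Q ( [B [Q ( )]] )] [B [Q < >]]]]

4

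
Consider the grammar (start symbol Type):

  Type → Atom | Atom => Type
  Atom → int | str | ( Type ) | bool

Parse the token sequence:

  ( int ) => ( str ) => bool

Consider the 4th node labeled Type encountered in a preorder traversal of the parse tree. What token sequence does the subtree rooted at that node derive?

str

[Type [Atom ( [Type [Atom int]] )] => [Type [Atom ( [Type [Atom str]] )] => [Type [Atom bool]]]]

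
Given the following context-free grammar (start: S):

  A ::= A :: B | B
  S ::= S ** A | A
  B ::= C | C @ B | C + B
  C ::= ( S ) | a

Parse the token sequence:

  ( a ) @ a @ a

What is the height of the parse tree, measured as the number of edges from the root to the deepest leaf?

[S [A [B [C ( [S [A [B [C a]]]] )] @ [B [C a] @ [B [C a]]]]]]

8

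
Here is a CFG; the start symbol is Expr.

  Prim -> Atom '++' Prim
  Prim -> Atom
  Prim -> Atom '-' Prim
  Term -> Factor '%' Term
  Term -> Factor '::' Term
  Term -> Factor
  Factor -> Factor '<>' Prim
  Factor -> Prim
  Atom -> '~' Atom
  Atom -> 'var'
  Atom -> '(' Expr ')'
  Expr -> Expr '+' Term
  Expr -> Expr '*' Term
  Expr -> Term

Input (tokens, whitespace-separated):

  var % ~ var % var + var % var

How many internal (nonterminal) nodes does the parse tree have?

[Expr [Expr [Term [Factor [Prim [Atom var]]] % [Term [Factor [Prim [Atom ~ [Atom var]]]] % [Term [Factor [Prim [Atom var]]]]]]] + [Term [Factor [Prim [Atom var]]] % [Term [Factor [Prim [Atom var]]]]]]

23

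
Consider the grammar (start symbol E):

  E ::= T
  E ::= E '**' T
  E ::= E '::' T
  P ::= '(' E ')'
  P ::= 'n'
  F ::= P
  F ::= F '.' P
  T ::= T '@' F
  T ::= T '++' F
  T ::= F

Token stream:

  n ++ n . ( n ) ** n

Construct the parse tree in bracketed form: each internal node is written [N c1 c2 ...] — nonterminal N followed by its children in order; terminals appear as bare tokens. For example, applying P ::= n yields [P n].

[E [E [T [T [F [P n]]] ++ [F [F [P n]] . [P ( [E [T [F [P n]]]] )]]]] ** [T [F [P n]]]]

E
E ** T
T ** T
T ++ F ** T
F ++ F ** T
P ++ F ** T
n ++ F ** T
n ++ F . P ** T
n ++ P . P ** T
n ++ n . P ** T
n ++ n . ( E ) ** T
n ++ n . ( T ) ** T
n ++ n . ( F ) ** T
n ++ n . ( P ) ** T
n ++ n . ( n ) ** T
n ++ n . ( n ) ** F
n ++ n . ( n ) ** P
n ++ n . ( n ) ** n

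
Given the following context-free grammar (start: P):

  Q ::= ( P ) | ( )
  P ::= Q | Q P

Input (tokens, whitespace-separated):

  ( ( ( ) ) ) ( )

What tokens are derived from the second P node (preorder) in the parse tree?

( ( ) )

[P [Q ( [P [Q ( [P [Q ( )]] )]] )] [P [Q ( )]]]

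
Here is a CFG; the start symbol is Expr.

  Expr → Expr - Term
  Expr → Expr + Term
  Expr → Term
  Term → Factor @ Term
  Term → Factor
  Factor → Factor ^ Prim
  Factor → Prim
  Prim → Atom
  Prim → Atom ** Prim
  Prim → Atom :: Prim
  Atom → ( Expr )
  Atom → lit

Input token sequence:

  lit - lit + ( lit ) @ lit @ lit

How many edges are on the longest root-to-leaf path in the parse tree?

[Expr [Expr [Expr [Term [Factor [Prim [Atom lit]]]]] - [Term [Factor [Prim [Atom lit]]]]] + [Term [Factor [Prim [Atom ( [Expr [Term [Factor [Prim [Atom lit]]]]] )]]] @ [Term [Factor [Prim [Atom lit]]] @ [Term [Factor [Prim [Atom lit]]]]]]]

10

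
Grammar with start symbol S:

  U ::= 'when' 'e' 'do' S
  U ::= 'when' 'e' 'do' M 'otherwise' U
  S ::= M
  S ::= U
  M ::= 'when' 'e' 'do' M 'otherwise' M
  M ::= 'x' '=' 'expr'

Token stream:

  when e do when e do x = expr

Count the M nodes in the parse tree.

[S [U when e do [S [U when e do [S [M x = expr]]]]]]

1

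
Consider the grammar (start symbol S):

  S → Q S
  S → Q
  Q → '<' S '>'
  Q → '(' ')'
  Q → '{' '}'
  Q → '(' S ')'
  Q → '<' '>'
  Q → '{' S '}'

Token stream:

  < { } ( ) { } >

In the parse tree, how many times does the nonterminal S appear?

4

[S [Q < [S [Q { }] [S [Q ( )] [S [Q { }]]]] >]]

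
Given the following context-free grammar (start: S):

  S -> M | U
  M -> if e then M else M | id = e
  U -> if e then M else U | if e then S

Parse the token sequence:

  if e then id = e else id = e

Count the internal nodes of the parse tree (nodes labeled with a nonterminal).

[S [M if e then [M id = e] else [M id = e]]]

4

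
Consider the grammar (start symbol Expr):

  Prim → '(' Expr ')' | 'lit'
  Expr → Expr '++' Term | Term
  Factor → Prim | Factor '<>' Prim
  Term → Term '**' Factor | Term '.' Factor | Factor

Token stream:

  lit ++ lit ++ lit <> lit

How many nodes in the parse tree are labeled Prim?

4

[Expr [Expr [Expr [Term [Factor [Prim lit]]]] ++ [Term [Factor [Prim lit]]]] ++ [Term [Factor [Factor [Prim lit]] <> [Prim lit]]]]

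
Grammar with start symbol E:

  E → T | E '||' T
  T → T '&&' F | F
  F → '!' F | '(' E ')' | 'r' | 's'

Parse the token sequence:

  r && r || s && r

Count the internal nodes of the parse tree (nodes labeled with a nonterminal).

10

[E [E [T [T [F r]] && [F r]]] || [T [T [F s]] && [F r]]]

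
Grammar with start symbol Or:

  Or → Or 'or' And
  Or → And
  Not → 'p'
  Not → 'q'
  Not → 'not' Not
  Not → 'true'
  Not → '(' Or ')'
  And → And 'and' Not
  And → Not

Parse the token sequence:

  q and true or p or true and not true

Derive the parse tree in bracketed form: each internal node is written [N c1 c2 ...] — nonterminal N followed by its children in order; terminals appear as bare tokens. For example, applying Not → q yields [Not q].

Or
Or or And
Or or And or And
And or And or And
And and Not or And or And
Not and Not or And or And
q and Not or And or And
q and true or And or And
q and true or Not or And
q and true or p or And
q and true or p or And and Not
q and true or p or Not and Not
q and true or p or true and Not
q and true or p or true and not Not
q and true or p or true and not true

[Or [Or [Or [And [And [Not q]] and [Not true]]] or [And [Not p]]] or [And [And [Not true]] and [Not not [Not true]]]]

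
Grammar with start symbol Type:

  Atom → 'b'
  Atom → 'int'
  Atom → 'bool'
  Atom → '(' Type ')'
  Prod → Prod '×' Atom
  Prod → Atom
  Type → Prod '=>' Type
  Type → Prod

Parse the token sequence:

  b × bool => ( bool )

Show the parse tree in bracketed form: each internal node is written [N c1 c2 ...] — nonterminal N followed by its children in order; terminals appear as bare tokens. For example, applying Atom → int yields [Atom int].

Type
Prod => Type
Prod × Atom => Type
Atom × Atom => Type
b × Atom => Type
b × bool => Type
b × bool => Prod
b × bool => Atom
b × bool => ( Type )
b × bool => ( Prod )
b × bool => ( Atom )
b × bool => ( bool )

[Type [Prod [Prod [Atom b]] × [Atom bool]] => [Type [Prod [Atom ( [Type [Prod [Atom bool]]] )]]]]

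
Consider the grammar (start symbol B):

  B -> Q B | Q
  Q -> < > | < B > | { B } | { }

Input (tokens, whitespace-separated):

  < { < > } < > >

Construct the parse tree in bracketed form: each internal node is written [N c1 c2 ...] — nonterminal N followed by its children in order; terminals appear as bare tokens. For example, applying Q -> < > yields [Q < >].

[B [Q < [B [Q { [B [Q < >]] }] [B [Q < >]]] >]]

B
Q
< B >
< Q B >
< { B } B >
< { Q } B >
< { < > } B >
< { < > } Q >
< { < > } < > >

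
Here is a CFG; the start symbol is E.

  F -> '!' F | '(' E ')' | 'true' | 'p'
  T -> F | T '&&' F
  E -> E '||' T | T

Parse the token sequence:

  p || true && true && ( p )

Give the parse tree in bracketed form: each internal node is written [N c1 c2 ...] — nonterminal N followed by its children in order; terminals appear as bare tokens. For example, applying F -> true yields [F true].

[E [E [T [F p]]] || [T [T [T [F true]] && [F true]] && [F ( [E [T [F p]]] )]]]

E
E || T
T || T
F || T
p || T
p || T && F
p || T && F && F
p || F && F && F
p || true && F && F
p || true && true && F
p || true && true && ( E )
p || true && true && ( T )
p || true && true && ( F )
p || true && true && ( p )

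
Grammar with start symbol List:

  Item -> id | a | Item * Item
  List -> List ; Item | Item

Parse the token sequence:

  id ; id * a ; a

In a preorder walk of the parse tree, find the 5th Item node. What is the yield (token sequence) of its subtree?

[List [List [List [Item id]] ; [Item [Item id] * [Item a]]] ; [Item a]]

a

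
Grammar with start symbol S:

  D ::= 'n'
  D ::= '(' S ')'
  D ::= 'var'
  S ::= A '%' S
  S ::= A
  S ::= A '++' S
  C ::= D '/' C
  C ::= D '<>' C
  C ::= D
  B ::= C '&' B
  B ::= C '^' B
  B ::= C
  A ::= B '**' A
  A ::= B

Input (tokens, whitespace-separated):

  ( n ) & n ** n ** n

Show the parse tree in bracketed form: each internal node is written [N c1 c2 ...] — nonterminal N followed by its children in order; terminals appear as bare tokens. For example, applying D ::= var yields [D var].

S
A
B ** A
C & B ** A
D & B ** A
( S ) & B ** A
( A ) & B ** A
( B ) & B ** A
( C ) & B ** A
( D ) & B ** A
( n ) & B ** A
( n ) & C ** A
( n ) & D ** A
( n ) & n ** A
( n ) & n ** B ** A
( n ) & n ** C ** A
( n ) & n ** D ** A
( n ) & n ** n ** A
( n ) & n ** n ** B
( n ) & n ** n ** C
( n ) & n ** n ** D
( n ) & n ** n ** n

[S [A [B [C [D ( [S [A [B [C [D n]]]]] )]] & [B [C [D n]]]] ** [A [B [C [D n]]] ** [A [B [C [D n]]]]]]]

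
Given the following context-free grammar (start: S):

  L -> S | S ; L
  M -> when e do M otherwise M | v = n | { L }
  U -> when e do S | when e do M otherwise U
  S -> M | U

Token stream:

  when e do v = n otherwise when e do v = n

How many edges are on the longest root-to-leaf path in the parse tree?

5

[S [U when e do [M v = n] otherwise [U when e do [S [M v = n]]]]]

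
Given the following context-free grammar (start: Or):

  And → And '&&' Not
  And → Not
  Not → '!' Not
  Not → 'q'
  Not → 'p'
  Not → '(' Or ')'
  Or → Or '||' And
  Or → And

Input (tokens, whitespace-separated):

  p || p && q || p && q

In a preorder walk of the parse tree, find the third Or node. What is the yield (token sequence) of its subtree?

p

[Or [Or [Or [And [Not p]]] || [And [And [Not p]] && [Not q]]] || [And [And [Not p]] && [Not q]]]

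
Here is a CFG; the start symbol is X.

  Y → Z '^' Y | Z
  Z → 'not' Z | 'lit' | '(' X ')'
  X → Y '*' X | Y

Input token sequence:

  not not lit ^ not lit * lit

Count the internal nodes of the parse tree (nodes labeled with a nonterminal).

[X [Y [Z not [Z not [Z lit]]] ^ [Y [Z not [Z lit]]]] * [X [Y [Z lit]]]]

11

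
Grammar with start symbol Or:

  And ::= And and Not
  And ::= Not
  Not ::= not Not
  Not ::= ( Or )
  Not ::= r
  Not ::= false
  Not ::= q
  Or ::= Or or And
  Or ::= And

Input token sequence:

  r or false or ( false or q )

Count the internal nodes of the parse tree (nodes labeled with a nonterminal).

[Or [Or [Or [And [Not r]]] or [And [Not false]]] or [And [Not ( [Or [Or [And [Not false]]] or [And [Not q]]] )]]]

15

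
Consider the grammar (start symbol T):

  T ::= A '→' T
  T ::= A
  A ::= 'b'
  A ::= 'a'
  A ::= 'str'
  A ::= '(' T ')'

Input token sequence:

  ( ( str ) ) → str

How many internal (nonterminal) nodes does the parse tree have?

[T [A ( [T [A ( [T [A str]] )]] )] → [T [A str]]]

8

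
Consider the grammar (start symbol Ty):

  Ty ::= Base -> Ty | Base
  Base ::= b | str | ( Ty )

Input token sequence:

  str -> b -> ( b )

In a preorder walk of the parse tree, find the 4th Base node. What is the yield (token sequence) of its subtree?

b

[Ty [Base str] -> [Ty [Base b] -> [Ty [Base ( [Ty [Base b]] )]]]]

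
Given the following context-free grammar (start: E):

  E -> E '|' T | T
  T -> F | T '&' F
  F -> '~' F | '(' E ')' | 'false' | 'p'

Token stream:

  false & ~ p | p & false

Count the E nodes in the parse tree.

[E [E [T [T [F false]] & [F ~ [F p]]]] | [T [T [F p]] & [F false]]]

2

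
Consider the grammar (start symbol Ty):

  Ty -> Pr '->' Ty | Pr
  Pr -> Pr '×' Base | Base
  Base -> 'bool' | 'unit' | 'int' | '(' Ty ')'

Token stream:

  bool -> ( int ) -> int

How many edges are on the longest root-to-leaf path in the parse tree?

[Ty [Pr [Base bool]] -> [Ty [Pr [Base ( [Ty [Pr [Base int]]] )]] -> [Ty [Pr [Base int]]]]]

7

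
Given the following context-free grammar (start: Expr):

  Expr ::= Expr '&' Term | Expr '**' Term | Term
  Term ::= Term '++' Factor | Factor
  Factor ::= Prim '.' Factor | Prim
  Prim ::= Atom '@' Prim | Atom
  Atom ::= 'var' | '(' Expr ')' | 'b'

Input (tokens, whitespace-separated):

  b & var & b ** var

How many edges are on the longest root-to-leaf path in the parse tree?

[Expr [Expr [Expr [Expr [Term [Factor [Prim [Atom b]]]]] & [Term [Factor [Prim [Atom var]]]]] & [Term [Factor [Prim [Atom b]]]]] ** [Term [Factor [Prim [Atom var]]]]]

8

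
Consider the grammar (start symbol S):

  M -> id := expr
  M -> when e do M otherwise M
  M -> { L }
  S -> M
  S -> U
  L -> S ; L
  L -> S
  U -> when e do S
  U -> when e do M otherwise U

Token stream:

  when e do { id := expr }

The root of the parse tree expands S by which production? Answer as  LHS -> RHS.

S -> U

[S [U when e do [S [M { [L [S [M id := expr]]] }]]]]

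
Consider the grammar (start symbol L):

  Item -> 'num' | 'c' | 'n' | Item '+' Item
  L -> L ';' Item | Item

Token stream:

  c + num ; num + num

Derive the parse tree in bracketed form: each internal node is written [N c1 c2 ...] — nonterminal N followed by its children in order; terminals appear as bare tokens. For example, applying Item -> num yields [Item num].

L
L ; Item
Item ; Item
Item + Item ; Item
c + Item ; Item
c + num ; Item
c + num ; Item + Item
c + num ; num + Item
c + num ; num + num

[L [L [Item [Item c] + [Item num]]] ; [Item [Item num] + [Item num]]]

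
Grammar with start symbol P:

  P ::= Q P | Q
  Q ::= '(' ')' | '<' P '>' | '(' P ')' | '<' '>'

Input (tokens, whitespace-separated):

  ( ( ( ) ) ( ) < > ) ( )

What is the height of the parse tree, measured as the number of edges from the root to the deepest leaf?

6

[P [Q ( [P [Q ( [P [Q ( )]] )] [P [Q ( )] [P [Q < >]]]] )] [P [Q ( )]]]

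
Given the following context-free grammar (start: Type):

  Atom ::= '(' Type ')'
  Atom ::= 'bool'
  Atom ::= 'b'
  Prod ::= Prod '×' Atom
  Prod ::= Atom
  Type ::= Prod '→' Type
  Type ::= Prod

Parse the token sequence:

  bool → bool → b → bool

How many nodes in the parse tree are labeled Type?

4

[Type [Prod [Atom bool]] → [Type [Prod [Atom bool]] → [Type [Prod [Atom b]] → [Type [Prod [Atom bool]]]]]]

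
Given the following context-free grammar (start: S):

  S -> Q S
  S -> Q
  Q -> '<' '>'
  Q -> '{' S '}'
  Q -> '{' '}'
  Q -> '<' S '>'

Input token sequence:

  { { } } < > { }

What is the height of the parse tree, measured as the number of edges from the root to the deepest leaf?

4

[S [Q { [S [Q { }]] }] [S [Q < >] [S [Q { }]]]]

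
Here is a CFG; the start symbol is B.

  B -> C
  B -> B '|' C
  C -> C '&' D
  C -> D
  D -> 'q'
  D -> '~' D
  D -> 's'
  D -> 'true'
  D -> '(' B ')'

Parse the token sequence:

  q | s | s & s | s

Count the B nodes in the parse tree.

4

[B [B [B [B [C [D q]]] | [C [D s]]] | [C [C [D s]] & [D s]]] | [C [D s]]]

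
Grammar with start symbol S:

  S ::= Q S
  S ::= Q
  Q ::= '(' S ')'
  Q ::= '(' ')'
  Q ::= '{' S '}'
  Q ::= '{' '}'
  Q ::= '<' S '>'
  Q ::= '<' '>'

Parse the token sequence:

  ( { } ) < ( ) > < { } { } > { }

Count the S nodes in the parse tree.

8

[S [Q ( [S [Q { }]] )] [S [Q < [S [Q ( )]] >] [S [Q < [S [Q { }] [S [Q { }]]] >] [S [Q { }]]]]]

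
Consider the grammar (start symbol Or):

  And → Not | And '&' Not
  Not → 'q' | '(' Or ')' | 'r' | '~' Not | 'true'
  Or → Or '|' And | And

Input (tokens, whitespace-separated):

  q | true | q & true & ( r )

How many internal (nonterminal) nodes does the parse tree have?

16

[Or [Or [Or [And [Not q]]] | [And [Not true]]] | [And [And [And [Not q]] & [Not true]] & [Not ( [Or [And [Not r]]] )]]]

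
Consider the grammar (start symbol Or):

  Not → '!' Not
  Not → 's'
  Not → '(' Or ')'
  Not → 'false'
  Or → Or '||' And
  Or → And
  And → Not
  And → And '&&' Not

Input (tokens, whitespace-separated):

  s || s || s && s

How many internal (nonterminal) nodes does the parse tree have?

[Or [Or [Or [And [Not s]]] || [And [Not s]]] || [And [And [Not s]] && [Not s]]]

11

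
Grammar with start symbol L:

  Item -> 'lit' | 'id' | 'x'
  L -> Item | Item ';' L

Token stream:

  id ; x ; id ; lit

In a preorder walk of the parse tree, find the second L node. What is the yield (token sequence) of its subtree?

[L [Item id] ; [L [Item x] ; [L [Item id] ; [L [Item lit]]]]]

x ; id ; lit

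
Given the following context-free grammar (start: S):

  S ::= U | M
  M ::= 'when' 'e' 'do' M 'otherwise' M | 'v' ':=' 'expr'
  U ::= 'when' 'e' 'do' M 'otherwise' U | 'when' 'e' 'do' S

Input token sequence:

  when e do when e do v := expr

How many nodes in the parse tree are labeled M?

1

[S [U when e do [S [U when e do [S [M v := expr]]]]]]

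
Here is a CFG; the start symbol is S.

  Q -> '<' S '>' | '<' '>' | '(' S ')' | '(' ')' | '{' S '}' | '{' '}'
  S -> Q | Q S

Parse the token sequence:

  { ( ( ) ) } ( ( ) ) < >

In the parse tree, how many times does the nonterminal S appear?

[S [Q { [S [Q ( [S [Q ( )]] )]] }] [S [Q ( [S [Q ( )]] )] [S [Q < >]]]]

6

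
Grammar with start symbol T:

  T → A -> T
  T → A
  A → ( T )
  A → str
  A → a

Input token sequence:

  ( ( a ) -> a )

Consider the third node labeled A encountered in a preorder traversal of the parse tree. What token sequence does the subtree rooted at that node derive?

[T [A ( [T [A ( [T [A a]] )] -> [T [A a]]] )]]

a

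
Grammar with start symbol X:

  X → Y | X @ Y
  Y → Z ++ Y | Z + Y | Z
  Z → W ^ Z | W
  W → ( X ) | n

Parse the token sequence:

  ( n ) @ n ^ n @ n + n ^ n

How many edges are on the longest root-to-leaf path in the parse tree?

[X [X [X [Y [Z [W ( [X [Y [Z [W n]]]] )]]]] @ [Y [Z [W n] ^ [Z [W n]]]]] @ [Y [Z [W n]] + [Y [Z [W n] ^ [Z [W n]]]]]]

10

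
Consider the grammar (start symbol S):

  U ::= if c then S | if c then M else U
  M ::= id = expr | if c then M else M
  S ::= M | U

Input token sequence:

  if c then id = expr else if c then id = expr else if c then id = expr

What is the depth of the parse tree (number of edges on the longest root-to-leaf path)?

[S [U if c then [M id = expr] else [U if c then [M id = expr] else [U if c then [S [M id = expr]]]]]]

6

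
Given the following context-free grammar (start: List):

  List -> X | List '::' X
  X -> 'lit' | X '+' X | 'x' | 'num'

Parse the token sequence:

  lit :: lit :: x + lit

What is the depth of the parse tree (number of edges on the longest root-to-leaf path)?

[List [List [List [X lit]] :: [X lit]] :: [X [X x] + [X lit]]]

4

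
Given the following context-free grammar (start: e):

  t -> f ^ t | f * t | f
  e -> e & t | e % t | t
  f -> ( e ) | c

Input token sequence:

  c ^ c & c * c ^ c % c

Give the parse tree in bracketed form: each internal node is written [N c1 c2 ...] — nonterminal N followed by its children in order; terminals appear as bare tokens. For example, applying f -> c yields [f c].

e
e % t
e & t % t
t & t % t
f ^ t & t % t
c ^ t & t % t
c ^ f & t % t
c ^ c & t % t
c ^ c & f * t % t
c ^ c & c * t % t
c ^ c & c * f ^ t % t
c ^ c & c * c ^ t % t
c ^ c & c * c ^ f % t
c ^ c & c * c ^ c % t
c ^ c & c * c ^ c % f
c ^ c & c * c ^ c % c

[e [e [e [t [f c] ^ [t [f c]]]] & [t [f c] * [t [f c] ^ [t [f c]]]]] % [t [f c]]]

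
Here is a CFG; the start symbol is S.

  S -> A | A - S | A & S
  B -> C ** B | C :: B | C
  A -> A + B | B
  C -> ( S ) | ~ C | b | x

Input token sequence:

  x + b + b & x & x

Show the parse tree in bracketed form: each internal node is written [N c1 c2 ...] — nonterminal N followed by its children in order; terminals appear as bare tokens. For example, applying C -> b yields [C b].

[S [A [A [A [B [C x]]] + [B [C b]]] + [B [C b]]] & [S [A [B [C x]]] & [S [A [B [C x]]]]]]

S
A & S
A + B & S
A + B + B & S
B + B + B & S
C + B + B & S
x + B + B & S
x + C + B & S
x + b + B & S
x + b + C & S
x + b + b & S
x + b + b & A & S
x + b + b & B & S
x + b + b & C & S
x + b + b & x & S
x + b + b & x & A
x + b + b & x & B
x + b + b & x & C
x + b + b & x & x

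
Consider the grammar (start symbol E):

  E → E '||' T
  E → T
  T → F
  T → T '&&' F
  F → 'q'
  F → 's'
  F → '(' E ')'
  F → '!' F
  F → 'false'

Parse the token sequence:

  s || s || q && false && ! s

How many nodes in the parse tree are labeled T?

5

[E [E [E [T [F s]]] || [T [F s]]] || [T [T [T [F q]] && [F false]] && [F ! [F s]]]]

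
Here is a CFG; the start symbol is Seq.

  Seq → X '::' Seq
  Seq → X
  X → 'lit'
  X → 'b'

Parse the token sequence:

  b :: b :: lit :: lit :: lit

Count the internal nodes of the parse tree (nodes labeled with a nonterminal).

10

[Seq [X b] :: [Seq [X b] :: [Seq [X lit] :: [Seq [X lit] :: [Seq [X lit]]]]]]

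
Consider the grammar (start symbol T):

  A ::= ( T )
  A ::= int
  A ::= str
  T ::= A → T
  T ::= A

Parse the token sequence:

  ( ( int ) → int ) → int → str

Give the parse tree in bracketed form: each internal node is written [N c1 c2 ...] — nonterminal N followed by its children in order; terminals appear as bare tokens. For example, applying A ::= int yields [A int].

[T [A ( [T [A ( [T [A int]] )] → [T [A int]]] )] → [T [A int] → [T [A str]]]]

T
A → T
( T ) → T
( A → T ) → T
( ( T ) → T ) → T
( ( A ) → T ) → T
( ( int ) → T ) → T
( ( int ) → A ) → T
( ( int ) → int ) → T
( ( int ) → int ) → A → T
( ( int ) → int ) → int → T
( ( int ) → int ) → int → A
( ( int ) → int ) → int → str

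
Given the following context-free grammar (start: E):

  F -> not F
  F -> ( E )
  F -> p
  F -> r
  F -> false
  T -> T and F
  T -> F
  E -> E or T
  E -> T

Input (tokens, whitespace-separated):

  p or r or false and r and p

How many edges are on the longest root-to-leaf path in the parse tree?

[E [E [E [T [F p]]] or [T [F r]]] or [T [T [T [F false]] and [F r]] and [F p]]]

5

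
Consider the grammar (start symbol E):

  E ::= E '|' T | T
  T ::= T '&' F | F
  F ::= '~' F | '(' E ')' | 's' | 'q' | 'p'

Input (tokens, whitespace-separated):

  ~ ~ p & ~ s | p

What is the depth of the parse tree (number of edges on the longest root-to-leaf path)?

[E [E [T [T [F ~ [F ~ [F p]]]] & [F ~ [F s]]]] | [T [F p]]]

7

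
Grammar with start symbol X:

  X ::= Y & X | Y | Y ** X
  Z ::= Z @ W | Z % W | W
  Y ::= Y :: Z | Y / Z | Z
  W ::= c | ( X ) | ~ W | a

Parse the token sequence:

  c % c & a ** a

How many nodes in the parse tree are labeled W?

4

[X [Y [Z [Z [W c]] % [W c]]] & [X [Y [Z [W a]]] ** [X [Y [Z [W a]]]]]]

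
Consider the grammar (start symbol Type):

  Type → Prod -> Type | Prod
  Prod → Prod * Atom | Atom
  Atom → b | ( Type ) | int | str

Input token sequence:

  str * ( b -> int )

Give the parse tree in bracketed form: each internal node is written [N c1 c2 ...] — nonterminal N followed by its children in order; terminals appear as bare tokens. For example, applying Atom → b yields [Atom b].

[Type [Prod [Prod [Atom str]] * [Atom ( [Type [Prod [Atom b]] -> [Type [Prod [Atom int]]]] )]]]

Type
Prod
Prod * Atom
Atom * Atom
str * Atom
str * ( Type )
str * ( Prod -> Type )
str * ( Atom -> Type )
str * ( b -> Type )
str * ( b -> Prod )
str * ( b -> Atom )
str * ( b -> int )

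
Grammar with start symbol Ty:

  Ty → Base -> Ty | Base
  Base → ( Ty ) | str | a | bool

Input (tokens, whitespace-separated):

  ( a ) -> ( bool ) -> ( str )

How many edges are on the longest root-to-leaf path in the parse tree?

6

[Ty [Base ( [Ty [Base a]] )] -> [Ty [Base ( [Ty [Base bool]] )] -> [Ty [Base ( [Ty [Base str]] )]]]]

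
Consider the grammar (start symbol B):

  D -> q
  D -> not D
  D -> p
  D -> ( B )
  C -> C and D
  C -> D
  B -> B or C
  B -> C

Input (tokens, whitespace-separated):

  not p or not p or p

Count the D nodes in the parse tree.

5

[B [B [B [C [D not [D p]]]] or [C [D not [D p]]]] or [C [D p]]]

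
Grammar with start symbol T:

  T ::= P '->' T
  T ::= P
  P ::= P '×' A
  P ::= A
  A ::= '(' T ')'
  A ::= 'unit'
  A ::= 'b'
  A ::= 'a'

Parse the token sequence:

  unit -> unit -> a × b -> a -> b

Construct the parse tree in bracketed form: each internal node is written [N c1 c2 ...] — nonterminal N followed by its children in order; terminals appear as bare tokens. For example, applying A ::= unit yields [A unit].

T
P -> T
A -> T
unit -> T
unit -> P -> T
unit -> A -> T
unit -> unit -> T
unit -> unit -> P -> T
unit -> unit -> P × A -> T
unit -> unit -> A × A -> T
unit -> unit -> a × A -> T
unit -> unit -> a × b -> T
unit -> unit -> a × b -> P -> T
unit -> unit -> a × b -> A -> T
unit -> unit -> a × b -> a -> T
unit -> unit -> a × b -> a -> P
unit -> unit -> a × b -> a -> A
unit -> unit -> a × b -> a -> b

[T [P [A unit]] -> [T [P [A unit]] -> [T [P [P [A a]] × [A b]] -> [T [P [A a]] -> [T [P [A b]]]]]]]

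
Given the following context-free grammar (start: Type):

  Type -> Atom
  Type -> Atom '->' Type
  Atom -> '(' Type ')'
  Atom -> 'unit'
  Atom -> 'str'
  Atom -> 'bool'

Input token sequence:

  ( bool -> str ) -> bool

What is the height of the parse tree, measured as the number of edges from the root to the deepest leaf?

[Type [Atom ( [Type [Atom bool] -> [Type [Atom str]]] )] -> [Type [Atom bool]]]

5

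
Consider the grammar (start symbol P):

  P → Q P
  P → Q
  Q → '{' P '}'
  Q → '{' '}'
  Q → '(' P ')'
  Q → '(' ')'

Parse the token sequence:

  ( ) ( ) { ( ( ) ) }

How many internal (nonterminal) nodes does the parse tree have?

10

[P [Q ( )] [P [Q ( )] [P [Q { [P [Q ( [P [Q ( )]] )]] }]]]]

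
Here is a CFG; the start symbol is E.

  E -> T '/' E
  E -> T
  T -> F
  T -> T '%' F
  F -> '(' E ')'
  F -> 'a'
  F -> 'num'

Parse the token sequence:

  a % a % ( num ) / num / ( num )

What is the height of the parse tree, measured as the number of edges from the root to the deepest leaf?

8

[E [T [T [T [F a]] % [F a]] % [F ( [E [T [F num]]] )]] / [E [T [F num]] / [E [T [F ( [E [T [F num]]] )]]]]]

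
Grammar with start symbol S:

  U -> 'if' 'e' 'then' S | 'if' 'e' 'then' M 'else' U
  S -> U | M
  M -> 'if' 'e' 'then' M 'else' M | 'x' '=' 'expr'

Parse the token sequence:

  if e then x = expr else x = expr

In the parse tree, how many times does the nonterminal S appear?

[S [M if e then [M x = expr] else [M x = expr]]]

1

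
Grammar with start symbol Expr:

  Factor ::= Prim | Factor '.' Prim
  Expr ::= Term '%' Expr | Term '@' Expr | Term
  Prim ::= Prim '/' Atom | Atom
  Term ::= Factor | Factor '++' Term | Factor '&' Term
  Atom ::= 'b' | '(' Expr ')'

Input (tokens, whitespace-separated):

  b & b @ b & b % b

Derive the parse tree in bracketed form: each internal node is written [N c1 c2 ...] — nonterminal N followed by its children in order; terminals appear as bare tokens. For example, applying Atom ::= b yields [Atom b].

Expr
Term @ Expr
Factor & Term @ Expr
Prim & Term @ Expr
Atom & Term @ Expr
b & Term @ Expr
b & Factor @ Expr
b & Prim @ Expr
b & Atom @ Expr
b & b @ Expr
b & b @ Term % Expr
b & b @ Factor & Term % Expr
b & b @ Prim & Term % Expr
b & b @ Atom & Term % Expr
b & b @ b & Term % Expr
b & b @ b & Factor % Expr
b & b @ b & Prim % Expr
b & b @ b & Atom % Expr
b & b @ b & b % Expr
b & b @ b & b % Term
b & b @ b & b % Factor
b & b @ b & b % Prim
b & b @ b & b % Atom
b & b @ b & b % b

[Expr [Term [Factor [Prim [Atom b]]] & [Term [Factor [Prim [Atom b]]]]] @ [Expr [Term [Factor [Prim [Atom b]]] & [Term [Factor [Prim [Atom b]]]]] % [Expr [Term [Factor [Prim [Atom b]]]]]]]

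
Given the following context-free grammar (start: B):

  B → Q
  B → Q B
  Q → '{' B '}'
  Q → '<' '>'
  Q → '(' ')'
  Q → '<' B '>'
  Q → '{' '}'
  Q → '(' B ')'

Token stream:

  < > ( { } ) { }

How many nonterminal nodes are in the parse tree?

[B [Q < >] [B [Q ( [B [Q { }]] )] [B [Q { }]]]]

8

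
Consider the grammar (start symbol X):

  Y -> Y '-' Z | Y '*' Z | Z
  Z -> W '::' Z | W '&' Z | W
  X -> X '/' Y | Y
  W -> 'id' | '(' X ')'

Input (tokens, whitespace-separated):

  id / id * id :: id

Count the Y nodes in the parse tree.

3

[X [X [Y [Z [W id]]]] / [Y [Y [Z [W id]]] * [Z [W id] :: [Z [W id]]]]]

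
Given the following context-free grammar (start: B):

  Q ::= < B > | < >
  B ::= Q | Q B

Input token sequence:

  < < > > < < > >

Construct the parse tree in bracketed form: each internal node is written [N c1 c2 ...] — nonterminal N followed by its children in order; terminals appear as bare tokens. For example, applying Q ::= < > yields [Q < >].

B
Q B
< B > B
< Q > B
< < > > B
< < > > Q
< < > > < B >
< < > > < Q >
< < > > < < > >

[B [Q < [B [Q < >]] >] [B [Q < [B [Q < >]] >]]]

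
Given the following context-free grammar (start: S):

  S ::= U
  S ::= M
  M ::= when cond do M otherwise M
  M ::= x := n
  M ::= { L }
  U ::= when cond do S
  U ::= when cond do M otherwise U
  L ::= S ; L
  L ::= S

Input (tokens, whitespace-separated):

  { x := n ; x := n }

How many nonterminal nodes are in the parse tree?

8

[S [M { [L [S [M x := n]] ; [L [S [M x := n]]]] }]]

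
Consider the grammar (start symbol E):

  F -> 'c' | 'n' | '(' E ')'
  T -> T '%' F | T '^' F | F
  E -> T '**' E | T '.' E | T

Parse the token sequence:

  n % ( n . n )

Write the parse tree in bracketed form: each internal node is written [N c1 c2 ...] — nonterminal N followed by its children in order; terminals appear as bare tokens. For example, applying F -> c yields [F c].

[E [T [T [F n]] % [F ( [E [T [F n]] . [E [T [F n]]]] )]]]

E
T
T % F
F % F
n % F
n % ( E )
n % ( T . E )
n % ( F . E )
n % ( n . E )
n % ( n . T )
n % ( n . F )
n % ( n . n )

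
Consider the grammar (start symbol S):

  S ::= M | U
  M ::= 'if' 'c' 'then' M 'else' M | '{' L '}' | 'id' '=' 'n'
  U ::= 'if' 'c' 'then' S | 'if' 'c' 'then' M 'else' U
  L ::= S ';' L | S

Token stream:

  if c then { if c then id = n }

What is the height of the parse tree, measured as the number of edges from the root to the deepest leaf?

[S [U if c then [S [M { [L [S [U if c then [S [M id = n]]]]] }]]]]

9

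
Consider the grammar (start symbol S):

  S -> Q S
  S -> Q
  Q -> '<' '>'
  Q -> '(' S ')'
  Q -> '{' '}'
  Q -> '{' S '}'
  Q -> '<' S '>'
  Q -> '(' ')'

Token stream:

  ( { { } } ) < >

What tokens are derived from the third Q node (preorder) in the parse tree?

[S [Q ( [S [Q { [S [Q { }]] }]] )] [S [Q < >]]]

{ }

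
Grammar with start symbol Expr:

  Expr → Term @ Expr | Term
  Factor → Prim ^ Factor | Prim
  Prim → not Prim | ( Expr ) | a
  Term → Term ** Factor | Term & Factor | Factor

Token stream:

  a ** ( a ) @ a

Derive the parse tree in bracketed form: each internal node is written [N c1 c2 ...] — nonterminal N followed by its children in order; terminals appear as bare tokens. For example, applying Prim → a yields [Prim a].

[Expr [Term [Term [Factor [Prim a]]] ** [Factor [Prim ( [Expr [Term [Factor [Prim a]]]] )]]] @ [Expr [Term [Factor [Prim a]]]]]

Expr
Term @ Expr
Term ** Factor @ Expr
Factor ** Factor @ Expr
Prim ** Factor @ Expr
a ** Factor @ Expr
a ** Prim @ Expr
a ** ( Expr ) @ Expr
a ** ( Term ) @ Expr
a ** ( Factor ) @ Expr
a ** ( Prim ) @ Expr
a ** ( a ) @ Expr
a ** ( a ) @ Term
a ** ( a ) @ Factor
a ** ( a ) @ Prim
a ** ( a ) @ a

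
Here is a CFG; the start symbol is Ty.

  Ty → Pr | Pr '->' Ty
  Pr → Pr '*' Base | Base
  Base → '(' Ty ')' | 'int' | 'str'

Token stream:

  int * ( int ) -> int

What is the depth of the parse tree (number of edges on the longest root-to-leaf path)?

6

[Ty [Pr [Pr [Base int]] * [Base ( [Ty [Pr [Base int]]] )]] -> [Ty [Pr [Base int]]]]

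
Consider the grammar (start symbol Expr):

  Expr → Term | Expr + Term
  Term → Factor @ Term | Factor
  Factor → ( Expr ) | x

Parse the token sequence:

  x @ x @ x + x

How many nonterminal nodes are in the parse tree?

[Expr [Expr [Term [Factor x] @ [Term [Factor x] @ [Term [Factor x]]]]] + [Term [Factor x]]]

10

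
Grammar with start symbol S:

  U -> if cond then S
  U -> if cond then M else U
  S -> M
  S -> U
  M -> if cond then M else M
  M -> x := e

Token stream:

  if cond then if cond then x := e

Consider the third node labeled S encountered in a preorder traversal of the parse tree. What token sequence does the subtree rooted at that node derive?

[S [U if cond then [S [U if cond then [S [M x := e]]]]]]

x := e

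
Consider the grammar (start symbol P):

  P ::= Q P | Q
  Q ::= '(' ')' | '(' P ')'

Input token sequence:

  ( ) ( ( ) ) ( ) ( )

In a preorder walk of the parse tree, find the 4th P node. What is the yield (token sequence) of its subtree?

[P [Q ( )] [P [Q ( [P [Q ( )]] )] [P [Q ( )] [P [Q ( )]]]]]

( ) ( )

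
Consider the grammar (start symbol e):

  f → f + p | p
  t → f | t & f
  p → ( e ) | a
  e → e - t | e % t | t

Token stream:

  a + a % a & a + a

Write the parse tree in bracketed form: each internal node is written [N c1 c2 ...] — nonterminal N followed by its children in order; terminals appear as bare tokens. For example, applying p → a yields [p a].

[e [e [t [f [f [p a]] + [p a]]]] % [t [t [f [p a]]] & [f [f [p a]] + [p a]]]]

e
e % t
t % t
f % t
f + p % t
p + p % t
a + p % t
a + a % t
a + a % t & f
a + a % f & f
a + a % p & f
a + a % a & f
a + a % a & f + p
a + a % a & p + p
a + a % a & a + p
a + a % a & a + a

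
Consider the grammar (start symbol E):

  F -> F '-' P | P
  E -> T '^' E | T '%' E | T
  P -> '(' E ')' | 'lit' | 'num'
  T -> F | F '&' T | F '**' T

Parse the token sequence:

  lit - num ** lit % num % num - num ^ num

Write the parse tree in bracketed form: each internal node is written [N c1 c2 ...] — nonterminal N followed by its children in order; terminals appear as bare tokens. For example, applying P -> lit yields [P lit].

[E [T [F [F [P lit]] - [P num]] ** [T [F [P lit]]]] % [E [T [F [P num]]] % [E [T [F [F [P num]] - [P num]]] ^ [E [T [F [P num]]]]]]]

E
T % E
F ** T % E
F - P ** T % E
P - P ** T % E
lit - P ** T % E
lit - num ** T % E
lit - num ** F % E
lit - num ** P % E
lit - num ** lit % E
lit - num ** lit % T % E
lit - num ** lit % F % E
lit - num ** lit % P % E
lit - num ** lit % num % E
lit - num ** lit % num % T ^ E
lit - num ** lit % num % F ^ E
lit - num ** lit % num % F - P ^ E
lit - num ** lit % num % P - P ^ E
lit - num ** lit % num % num - P ^ E
lit - num ** lit % num % num - num ^ E
lit - num ** lit % num % num - num ^ T
lit - num ** lit % num % num - num ^ F
lit - num ** lit % num % num - num ^ P
lit - num ** lit % num % num - num ^ num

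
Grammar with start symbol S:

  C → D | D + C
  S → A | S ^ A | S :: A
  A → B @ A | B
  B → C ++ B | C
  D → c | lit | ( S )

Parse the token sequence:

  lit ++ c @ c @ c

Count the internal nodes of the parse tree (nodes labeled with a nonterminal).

[S [A [B [C [D lit]] ++ [B [C [D c]]]] @ [A [B [C [D c]]] @ [A [B [C [D c]]]]]]]

16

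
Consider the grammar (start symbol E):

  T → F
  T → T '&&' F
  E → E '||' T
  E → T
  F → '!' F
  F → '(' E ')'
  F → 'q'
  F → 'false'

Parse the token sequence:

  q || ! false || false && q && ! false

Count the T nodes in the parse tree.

5

[E [E [E [T [F q]]] || [T [F ! [F false]]]] || [T [T [T [F false]] && [F q]] && [F ! [F false]]]]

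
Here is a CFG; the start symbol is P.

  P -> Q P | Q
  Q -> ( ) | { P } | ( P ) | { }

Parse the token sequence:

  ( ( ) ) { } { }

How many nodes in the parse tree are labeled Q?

[P [Q ( [P [Q ( )]] )] [P [Q { }] [P [Q { }]]]]

4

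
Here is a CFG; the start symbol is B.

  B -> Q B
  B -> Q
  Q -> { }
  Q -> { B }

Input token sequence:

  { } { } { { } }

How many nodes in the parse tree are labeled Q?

4

[B [Q { }] [B [Q { }] [B [Q { [B [Q { }]] }]]]]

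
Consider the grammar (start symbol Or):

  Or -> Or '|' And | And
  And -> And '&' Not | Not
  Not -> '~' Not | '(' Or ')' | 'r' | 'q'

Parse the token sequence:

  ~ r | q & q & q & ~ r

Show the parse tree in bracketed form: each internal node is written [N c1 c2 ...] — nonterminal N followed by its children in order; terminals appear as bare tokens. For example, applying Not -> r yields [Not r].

[Or [Or [And [Not ~ [Not r]]]] | [And [And [And [And [Not q]] & [Not q]] & [Not q]] & [Not ~ [Not r]]]]

Or
Or | And
And | And
Not | And
~ Not | And
~ r | And
~ r | And & Not
~ r | And & Not & Not
~ r | And & Not & Not & Not
~ r | Not & Not & Not & Not
~ r | q & Not & Not & Not
~ r | q & q & Not & Not
~ r | q & q & q & Not
~ r | q & q & q & ~ Not
~ r | q & q & q & ~ r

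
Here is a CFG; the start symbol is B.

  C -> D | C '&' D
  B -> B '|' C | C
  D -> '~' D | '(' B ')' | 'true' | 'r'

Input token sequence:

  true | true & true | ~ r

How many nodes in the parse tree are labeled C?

4

[B [B [B [C [D true]]] | [C [C [D true]] & [D true]]] | [C [D ~ [D r]]]]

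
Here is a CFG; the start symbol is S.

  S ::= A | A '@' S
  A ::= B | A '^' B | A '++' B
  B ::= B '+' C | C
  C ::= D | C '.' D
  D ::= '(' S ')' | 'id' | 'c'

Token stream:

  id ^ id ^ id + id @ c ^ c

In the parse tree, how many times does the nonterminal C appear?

6

[S [A [A [A [B [C [D id]]]] ^ [B [C [D id]]]] ^ [B [B [C [D id]]] + [C [D id]]]] @ [S [A [A [B [C [D c]]]] ^ [B [C [D c]]]]]]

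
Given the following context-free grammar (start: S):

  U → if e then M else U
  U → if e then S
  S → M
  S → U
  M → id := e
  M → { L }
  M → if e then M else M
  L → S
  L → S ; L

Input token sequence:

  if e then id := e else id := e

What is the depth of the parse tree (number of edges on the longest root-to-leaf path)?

3

[S [M if e then [M id := e] else [M id := e]]]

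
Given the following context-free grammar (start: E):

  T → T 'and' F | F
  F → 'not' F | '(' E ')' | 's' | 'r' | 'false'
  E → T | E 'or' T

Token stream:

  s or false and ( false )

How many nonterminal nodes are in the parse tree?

11

[E [E [T [F s]]] or [T [T [F false]] and [F ( [E [T [F false]]] )]]]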